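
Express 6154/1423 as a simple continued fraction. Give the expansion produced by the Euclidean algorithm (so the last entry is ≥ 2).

6154 = 4·1423 + 462
1423 = 3·462 + 37
462 = 12·37 + 18
37 = 2·18 + 1
18 = 18·1 + 0  (stop)
So 6154/1423 = [4; 3, 12, 2, 18].

[4; 3, 12, 2, 18]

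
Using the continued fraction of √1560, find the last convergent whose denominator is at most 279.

√1560 = [39; 2, 78, …] (period length 2).
Convergents:
  p_0/q_0 = 39/1
  p_1/q_1 = 79/2
  p_2/q_2 = 6201/157
  p_3/q_3 = 12481/316
q_2 = 157 ≤ 279 < 316 = q_3, so the answer is 6201/157.

6201/157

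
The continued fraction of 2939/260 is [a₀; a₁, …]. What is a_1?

2939 = 11·260 + 79   →  a_0 = 11
260 = 3·79 + 23   →  a_1 = 3

3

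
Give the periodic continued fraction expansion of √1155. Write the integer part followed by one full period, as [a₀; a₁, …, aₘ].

[33; 1, 66]

a₀ = ⌊√1155⌋ = 33.
With m₀=0, d₀=1 and mₖ₊₁ = dₖaₖ − mₖ, dₖ₊₁ = (n − mₖ₊₁²)/dₖ, aₖ₊₁ = ⌊(a₀+mₖ₊₁)/dₖ₊₁⌋:
  k=1: m=33, d=66, a=1
  k=2: m=33, d=1, a=66
d=1 and a=2a₀=66 at k=2, so the next step gives (m, d) = (33, 66) again — its k=1 value — and the period has length 2.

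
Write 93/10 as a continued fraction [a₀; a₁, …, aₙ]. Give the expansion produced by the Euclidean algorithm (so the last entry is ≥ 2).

93 = 9×10 + 3
10 = 3×3 + 1
3 = 3×1 + 0  (stop)
So 93/10 = [9; 3, 3].

[9; 3, 3]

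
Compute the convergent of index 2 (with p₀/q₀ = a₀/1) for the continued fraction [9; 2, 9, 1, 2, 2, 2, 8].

Using pₖ = aₖpₖ₋₁ + pₖ₋₂, qₖ = aₖqₖ₋₁ + qₖ₋₂ (with p₋₁=1, p₋₂=0, q₋₁=0, q₋₂=1):
  k=0: a=9, p=9, q=1
  k=1: a=2, p=19, q=2
  k=2: a=9, p=180, q=19

180/19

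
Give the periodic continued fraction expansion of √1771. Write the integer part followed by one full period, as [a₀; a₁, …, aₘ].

a₀ = ⌊√1771⌋ = 42.
With m₀=0, d₀=1 and mₖ₊₁ = dₖaₖ − mₖ, dₖ₊₁ = (n − mₖ₊₁²)/dₖ, aₖ₊₁ = ⌊(a₀+mₖ₊₁)/dₖ₊₁⌋:
  k=1: m=42, d=7, a=12
  k=2: m=42, d=1, a=84
d=1 and a=2a₀=84 at k=2, so the next step gives (m, d) = (42, 7) again — its k=1 value — and the period has length 2.

[42; 12, 84]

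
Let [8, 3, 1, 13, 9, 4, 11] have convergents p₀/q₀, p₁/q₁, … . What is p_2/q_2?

33/4

Using pₖ = aₖpₖ₋₁ + pₖ₋₂, qₖ = aₖqₖ₋₁ + qₖ₋₂ (with p₋₁=1, p₋₂=0, q₋₁=0, q₋₂=1):
  k=0: a=8, p=8, q=1
  k=1: a=3, p=25, q=3
  k=2: a=1, p=33, q=4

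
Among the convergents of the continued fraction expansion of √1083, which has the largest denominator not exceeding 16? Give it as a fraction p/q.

362/11

√1083 = [32; 1, 9, 1, 64, …] (period length 4).
Convergents:
  p_0/q_0 = 32/1
  p_1/q_1 = 33/1
  p_2/q_2 = 329/10
  p_3/q_3 = 362/11
  p_4/q_4 = 23497/714
q_3 = 11 ≤ 16 < 714 = q_4, so the answer is 362/11.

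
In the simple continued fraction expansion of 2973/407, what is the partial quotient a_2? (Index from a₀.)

3

2973 = 7·407 + 124   →  a_0 = 7
407 = 3·124 + 35   →  a_1 = 3
124 = 3·35 + 19   →  a_2 = 3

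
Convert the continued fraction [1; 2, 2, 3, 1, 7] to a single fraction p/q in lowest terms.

Fold from the inside: start with 7/1.
  1 + 1/7 = 8/7
  3 + 7/8 = 31/8
  2 + 8/31 = 70/31
  2 + 31/70 = 171/70
  1 + 70/171 = 241/171

241/171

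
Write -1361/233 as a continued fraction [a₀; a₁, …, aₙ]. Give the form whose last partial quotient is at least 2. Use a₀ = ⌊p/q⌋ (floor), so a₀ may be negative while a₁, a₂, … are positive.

[-6; 6, 3, 2, 1, 3]

-1361 = -6·233 + 37
233 = 6·37 + 11
37 = 3·11 + 4
11 = 2·4 + 3
4 = 1·3 + 1
3 = 3·1 + 0  (stop)
So -1361/233 = [-6; 6, 3, 2, 1, 3].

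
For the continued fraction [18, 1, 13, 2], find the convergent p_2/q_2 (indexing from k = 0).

265/14

Using pₖ = aₖpₖ₋₁ + pₖ₋₂, qₖ = aₖqₖ₋₁ + qₖ₋₂ (with p₋₁=1, p₋₂=0, q₋₁=0, q₋₂=1):
  k=0: a=18, p=18, q=1
  k=1: a=1, p=19, q=1
  k=2: a=13, p=265, q=14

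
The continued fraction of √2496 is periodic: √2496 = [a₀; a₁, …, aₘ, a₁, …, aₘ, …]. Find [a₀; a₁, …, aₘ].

a₀ = ⌊√2496⌋ = 49.
With m₀=0, d₀=1 and mₖ₊₁ = dₖaₖ − mₖ, dₖ₊₁ = (n − mₖ₊₁²)/dₖ, aₖ₊₁ = ⌊(a₀+mₖ₊₁)/dₖ₊₁⌋:
  k=1: m=49, d=95, a=1
  k=2: m=46, d=4, a=23
  k=3: m=46, d=95, a=1
  k=4: m=49, d=1, a=98
d=1 and a=2a₀=98 at k=4, so the next step gives (m, d) = (49, 95) again — its k=1 value — and the period has length 4.

[49; 1, 23, 1, 98]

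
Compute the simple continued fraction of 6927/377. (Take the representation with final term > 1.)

6927 = 18×377 + 141
377 = 2×141 + 95
141 = 1×95 + 46
95 = 2×46 + 3
46 = 15×3 + 1
3 = 3×1 + 0  (stop)
So 6927/377 = [18; 2, 1, 2, 15, 3].

[18; 2, 1, 2, 15, 3]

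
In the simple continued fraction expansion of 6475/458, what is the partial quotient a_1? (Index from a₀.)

7

6475 = 14·458 + 63   →  a_0 = 14
458 = 7·63 + 17   →  a_1 = 7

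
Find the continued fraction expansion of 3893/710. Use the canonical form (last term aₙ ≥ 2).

3893 = 5*710 + 343
710 = 2*343 + 24
343 = 14*24 + 7
24 = 3*7 + 3
7 = 2*3 + 1
3 = 3*1 + 0  (stop)
So 3893/710 = [5; 2, 14, 3, 2, 3].

[5; 2, 14, 3, 2, 3]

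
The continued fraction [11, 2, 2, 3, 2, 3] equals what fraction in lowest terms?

Using pₖ = aₖpₖ₋₁ + pₖ₋₂ and qₖ = aₖqₖ₋₁ + qₖ₋₂:
  k=0: a=11, p=11, q=1
  k=1: a=2, p=23, q=2
  k=2: a=2, p=57, q=5
  k=3: a=3, p=194, q=17
  k=4: a=2, p=445, q=39
  k=5: a=3, p=1529, q=134

1529/134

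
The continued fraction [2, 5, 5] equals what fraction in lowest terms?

57/26

Using pₖ = aₖpₖ₋₁ + pₖ₋₂ and qₖ = aₖqₖ₋₁ + qₖ₋₂:
  k=0: a=2, p=2, q=1
  k=1: a=5, p=11, q=5
  k=2: a=5, p=57, q=26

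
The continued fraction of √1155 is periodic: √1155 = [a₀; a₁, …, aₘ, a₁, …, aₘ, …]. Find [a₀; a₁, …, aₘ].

[33; 1, 66]

a₀ = ⌊√1155⌋ = 33.
With m₀=0, d₀=1 and mₖ₊₁ = dₖaₖ − mₖ, dₖ₊₁ = (n − mₖ₊₁²)/dₖ, aₖ₊₁ = ⌊(a₀+mₖ₊₁)/dₖ₊₁⌋:
  k=1: m=33, d=66, a=1
  k=2: m=33, d=1, a=66
d=1 and a=2a₀=66 at k=2, so the next step gives (m, d) = (33, 66) again — its k=1 value — and the period has length 2.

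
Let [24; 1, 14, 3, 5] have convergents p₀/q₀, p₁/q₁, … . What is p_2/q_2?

374/15

Using pₖ = aₖpₖ₋₁ + pₖ₋₂, qₖ = aₖqₖ₋₁ + qₖ₋₂ (with p₋₁=1, p₋₂=0, q₋₁=0, q₋₂=1):
  k=0: a=24, p=24, q=1
  k=1: a=1, p=25, q=1
  k=2: a=14, p=374, q=15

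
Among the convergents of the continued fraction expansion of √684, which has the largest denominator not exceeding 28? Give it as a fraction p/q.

√684 = [26; 6, 1, 1, 12, 1, 1, 6, 52, …] (period length 8).
Convergents:
  p_0/q_0 = 26/1
  p_1/q_1 = 157/6
  p_2/q_2 = 183/7
  p_3/q_3 = 340/13
  p_4/q_4 = 4263/163
q_3 = 13 ≤ 28 < 163 = q_4, so the answer is 340/13.

340/13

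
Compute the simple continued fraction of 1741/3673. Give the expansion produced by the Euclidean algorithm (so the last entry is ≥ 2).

1741 = 0*3673 + 1741
3673 = 2*1741 + 191
1741 = 9*191 + 22
191 = 8*22 + 15
22 = 1*15 + 7
15 = 2*7 + 1
7 = 7*1 + 0  (stop)
So 1741/3673 = [0; 2, 9, 8, 1, 2, 7].

[0; 2, 9, 8, 1, 2, 7]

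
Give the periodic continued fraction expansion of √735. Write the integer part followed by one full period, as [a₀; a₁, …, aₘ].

[27; 9, 54]

a₀ = ⌊√735⌋ = 27.
With m₀=0, d₀=1 and mₖ₊₁ = dₖaₖ − mₖ, dₖ₊₁ = (n − mₖ₊₁²)/dₖ, aₖ₊₁ = ⌊(a₀+mₖ₊₁)/dₖ₊₁⌋:
  k=1: m=27, d=6, a=9
  k=2: m=27, d=1, a=54
d=1 and a=2a₀=54 at k=2, so the next step gives (m, d) = (27, 6) again — its k=1 value — and the period has length 2.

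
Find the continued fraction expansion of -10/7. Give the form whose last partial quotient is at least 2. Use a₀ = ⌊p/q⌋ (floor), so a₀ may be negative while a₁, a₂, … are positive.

-10 = -2×7 + 4
7 = 1×4 + 3
4 = 1×3 + 1
3 = 3×1 + 0  (stop)
So -10/7 = [-2; 1, 1, 3].

[-2; 1, 1, 3]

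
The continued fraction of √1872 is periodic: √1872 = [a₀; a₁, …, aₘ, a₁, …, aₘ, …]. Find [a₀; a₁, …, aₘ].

a₀ = ⌊√1872⌋ = 43.

[43; 3, 1, 3, 86]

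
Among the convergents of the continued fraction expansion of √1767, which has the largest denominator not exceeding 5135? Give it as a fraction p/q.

√1767 = [42; 28, 84, …] (period length 2).
Convergents:
  p_0/q_0 = 42/1
  p_1/q_1 = 1177/28
  p_2/q_2 = 98910/2353
  p_3/q_3 = 2770657/65912
q_2 = 2353 ≤ 5135 < 65912 = q_3, so the answer is 98910/2353.

98910/2353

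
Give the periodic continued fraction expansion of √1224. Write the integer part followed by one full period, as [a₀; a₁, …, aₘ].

a₀ = ⌊√1224⌋ = 34.
With m₀=0, d₀=1 and mₖ₊₁ = dₖaₖ − mₖ, dₖ₊₁ = (n − mₖ₊₁²)/dₖ, aₖ₊₁ = ⌊(a₀+mₖ₊₁)/dₖ₊₁⌋:
  k=1: m=34, d=68, a=1
  k=2: m=34, d=1, a=68
d=1 and a=2a₀=68 at k=2, so the next step gives (m, d) = (34, 68) again — its k=1 value — and the period has length 2.

[34; 1, 68]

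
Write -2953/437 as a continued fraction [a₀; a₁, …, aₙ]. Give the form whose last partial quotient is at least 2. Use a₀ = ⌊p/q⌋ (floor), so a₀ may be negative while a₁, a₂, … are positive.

[-7; 4, 8, 6, 2]

-2953 = -7*437 + 106
437 = 4*106 + 13
106 = 8*13 + 2
13 = 6*2 + 1
2 = 2*1 + 0  (stop)
So -2953/437 = [-7; 4, 8, 6, 2].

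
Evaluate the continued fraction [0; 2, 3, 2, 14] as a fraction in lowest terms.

101/231

Fold from the inside: start with 14/1.
  2 + 1/14 = 29/14
  3 + 14/29 = 101/29
  2 + 29/101 = 231/101
  0 + 101/231 = 101/231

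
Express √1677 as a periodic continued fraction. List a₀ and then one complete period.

[40; 1, 19, 2, 19, 1, 80]

a₀ = ⌊√1677⌋ = 40.
With m₀=0, d₀=1 and mₖ₊₁ = dₖaₖ − mₖ, dₖ₊₁ = (n − mₖ₊₁²)/dₖ, aₖ₊₁ = ⌊(a₀+mₖ₊₁)/dₖ₊₁⌋:
  k=1: m=40, d=77, a=1
  k=2: m=37, d=4, a=19
  k=3: m=39, d=39, a=2
  k=4: m=39, d=4, a=19
  k=5: m=37, d=77, a=1
  k=6: m=40, d=1, a=80
d=1 and a=2a₀=80 at k=6, so the next step gives (m, d) = (40, 77) again — its k=1 value — and the period has length 6.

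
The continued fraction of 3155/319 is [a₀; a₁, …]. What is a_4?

3155 = 9·319 + 284   →  a_0 = 9
319 = 1·284 + 35   →  a_1 = 1
284 = 8·35 + 4   →  a_2 = 8
35 = 8·4 + 3   →  a_3 = 8
4 = 1·3 + 1   →  a_4 = 1

1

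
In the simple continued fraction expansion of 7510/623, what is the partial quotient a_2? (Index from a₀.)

3

7510 = 12·623 + 34   →  a_0 = 12
623 = 18·34 + 11   →  a_1 = 18
34 = 3·11 + 1   →  a_2 = 3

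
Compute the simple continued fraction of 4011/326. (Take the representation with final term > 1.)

4011 = 12*326 + 99
326 = 3*99 + 29
99 = 3*29 + 12
29 = 2*12 + 5
12 = 2*5 + 2
5 = 2*2 + 1
2 = 2*1 + 0  (stop)
So 4011/326 = [12; 3, 3, 2, 2, 2, 2].

[12; 3, 3, 2, 2, 2, 2]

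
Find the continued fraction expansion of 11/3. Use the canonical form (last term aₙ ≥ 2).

[3; 1, 2]

11 = 3·3 + 2
3 = 1·2 + 1
2 = 2·1 + 0  (stop)
So 11/3 = [3; 1, 2].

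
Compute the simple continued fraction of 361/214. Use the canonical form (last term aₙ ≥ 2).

[1; 1, 2, 5, 6, 2]

361 = 1×214 + 147
214 = 1×147 + 67
147 = 2×67 + 13
67 = 5×13 + 2
13 = 6×2 + 1
2 = 2×1 + 0  (stop)
So 361/214 = [1; 1, 2, 5, 6, 2].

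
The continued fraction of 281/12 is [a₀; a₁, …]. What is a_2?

2

281 = 23·12 + 5   →  a_0 = 23
12 = 2·5 + 2   →  a_1 = 2
5 = 2·2 + 1   →  a_2 = 2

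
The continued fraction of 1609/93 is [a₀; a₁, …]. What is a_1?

1609 = 17·93 + 28   →  a_0 = 17
93 = 3·28 + 9   →  a_1 = 3

3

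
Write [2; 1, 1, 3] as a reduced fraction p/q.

Fold from the inside: start with 3/1.
  1 + 1/3 = 4/3
  1 + 3/4 = 7/4
  2 + 4/7 = 18/7

18/7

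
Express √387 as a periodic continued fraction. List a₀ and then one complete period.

a₀ = ⌊√387⌋ = 19.

[19; 1, 2, 19, 2, 1, 38]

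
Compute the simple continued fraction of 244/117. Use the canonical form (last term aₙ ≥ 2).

244 = 2*117 + 10
117 = 11*10 + 7
10 = 1*7 + 3
7 = 2*3 + 1
3 = 3*1 + 0  (stop)
So 244/117 = [2; 11, 1, 2, 3].

[2; 11, 1, 2, 3]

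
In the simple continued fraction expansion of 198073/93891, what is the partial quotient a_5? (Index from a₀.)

2

198073 = 2·93891 + 10291   →  a_0 = 2
93891 = 9·10291 + 1272   →  a_1 = 9
10291 = 8·1272 + 115   →  a_2 = 8
1272 = 11·115 + 7   →  a_3 = 11
115 = 16·7 + 3   →  a_4 = 16
7 = 2·3 + 1   →  a_5 = 2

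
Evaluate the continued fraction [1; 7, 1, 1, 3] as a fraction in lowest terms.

60/53

Fold from the inside: start with 3/1.
  1 + 1/3 = 4/3
  1 + 3/4 = 7/4
  7 + 4/7 = 53/7
  1 + 7/53 = 60/53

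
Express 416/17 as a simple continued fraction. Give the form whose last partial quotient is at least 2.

[24; 2, 8]

416 = 24*17 + 8
17 = 2*8 + 1
8 = 8*1 + 0  (stop)
So 416/17 = [24; 2, 8].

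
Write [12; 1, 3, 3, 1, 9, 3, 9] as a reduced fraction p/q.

Using pₖ = aₖpₖ₋₁ + pₖ₋₂ and qₖ = aₖqₖ₋₁ + qₖ₋₂:
  k=0: a=12, p=12, q=1
  k=1: a=1, p=13, q=1
  k=2: a=3, p=51, q=4
  k=3: a=3, p=166, q=13
  k=4: a=1, p=217, q=17
  k=5: a=9, p=2119, q=166
  k=6: a=3, p=6574, q=515
  k=7: a=9, p=61285, q=4801

61285/4801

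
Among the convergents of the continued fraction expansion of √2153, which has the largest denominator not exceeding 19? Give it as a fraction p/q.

√2153 = [46; 2, 2, 92, …] (period length 3).
Convergents:
  p_0/q_0 = 46/1
  p_1/q_1 = 93/2
  p_2/q_2 = 232/5
  p_3/q_3 = 21437/462
q_2 = 5 ≤ 19 < 462 = q_3, so the answer is 232/5.

232/5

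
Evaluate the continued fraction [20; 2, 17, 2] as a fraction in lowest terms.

1475/72

Fold from the inside: start with 2/1.
  17 + 1/2 = 35/2
  2 + 2/35 = 72/35
  20 + 35/72 = 1475/72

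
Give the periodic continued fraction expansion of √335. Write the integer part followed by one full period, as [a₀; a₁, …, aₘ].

[18; 3, 3, 3, 36]

a₀ = ⌊√335⌋ = 18.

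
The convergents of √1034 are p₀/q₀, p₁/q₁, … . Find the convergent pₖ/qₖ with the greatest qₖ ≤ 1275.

√1034 = [32; 6, 2, 2, 2, 6, 64, …] (period length 6).
Convergents:
  p_0/q_0 = 32/1
  p_1/q_1 = 193/6
  p_2/q_2 = 418/13
  p_3/q_3 = 1029/32
  p_4/q_4 = 2476/77
  p_5/q_5 = 15885/494
  p_6/q_6 = 1019116/31693
q_5 = 494 ≤ 1275 < 31693 = q_6, so the answer is 15885/494.

15885/494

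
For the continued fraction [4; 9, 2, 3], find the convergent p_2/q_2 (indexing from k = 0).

78/19

Using pₖ = aₖpₖ₋₁ + pₖ₋₂, qₖ = aₖqₖ₋₁ + qₖ₋₂ (with p₋₁=1, p₋₂=0, q₋₁=0, q₋₂=1):
  k=0: a=4, p=4, q=1
  k=1: a=9, p=37, q=9
  k=2: a=2, p=78, q=19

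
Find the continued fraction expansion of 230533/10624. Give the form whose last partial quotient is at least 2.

[21; 1, 2, 3, 13, 3, 8, 3]

230533 = 21×10624 + 7429
10624 = 1×7429 + 3195
7429 = 2×3195 + 1039
3195 = 3×1039 + 78
1039 = 13×78 + 25
78 = 3×25 + 3
25 = 8×3 + 1
3 = 3×1 + 0  (stop)
So 230533/10624 = [21; 1, 2, 3, 13, 3, 8, 3].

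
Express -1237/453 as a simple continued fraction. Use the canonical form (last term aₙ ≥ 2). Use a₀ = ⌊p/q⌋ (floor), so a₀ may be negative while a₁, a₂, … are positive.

[-3; 3, 1, 2, 2, 17]

-1237 = -3×453 + 122
453 = 3×122 + 87
122 = 1×87 + 35
87 = 2×35 + 17
35 = 2×17 + 1
17 = 17×1 + 0  (stop)
So -1237/453 = [-3; 3, 1, 2, 2, 17].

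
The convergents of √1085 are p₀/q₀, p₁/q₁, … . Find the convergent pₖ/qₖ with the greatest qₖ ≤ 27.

527/16

√1085 = [32; 1, 15, 2, 15, 1, 64, …] (period length 6).
Convergents:
  p_0/q_0 = 32/1
  p_1/q_1 = 33/1
  p_2/q_2 = 527/16
  p_3/q_3 = 1087/33
q_2 = 16 ≤ 27 < 33 = q_3, so the answer is 527/16.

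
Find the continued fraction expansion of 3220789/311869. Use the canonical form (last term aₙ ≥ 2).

[10; 3, 18, 3, 11, 16, 3, 3]

3220789 = 10*311869 + 102099
311869 = 3*102099 + 5572
102099 = 18*5572 + 1803
5572 = 3*1803 + 163
1803 = 11*163 + 10
163 = 16*10 + 3
10 = 3*3 + 1
3 = 3*1 + 0  (stop)
So 3220789/311869 = [10; 3, 18, 3, 11, 16, 3, 3].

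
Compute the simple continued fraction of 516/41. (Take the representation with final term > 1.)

[12; 1, 1, 2, 2, 3]

516 = 12×41 + 24
41 = 1×24 + 17
24 = 1×17 + 7
17 = 2×7 + 3
7 = 2×3 + 1
3 = 3×1 + 0  (stop)
So 516/41 = [12; 1, 1, 2, 2, 3].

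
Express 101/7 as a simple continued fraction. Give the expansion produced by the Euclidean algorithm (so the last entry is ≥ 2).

[14; 2, 3]

101 = 14·7 + 3
7 = 2·3 + 1
3 = 3·1 + 0  (stop)
So 101/7 = [14; 2, 3].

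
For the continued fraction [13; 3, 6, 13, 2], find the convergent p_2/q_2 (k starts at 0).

Using pₖ = aₖpₖ₋₁ + pₖ₋₂, qₖ = aₖqₖ₋₁ + qₖ₋₂ (with p₋₁=1, p₋₂=0, q₋₁=0, q₋₂=1):
  k=0: a=13, p=13, q=1
  k=1: a=3, p=40, q=3
  k=2: a=6, p=253, q=19

253/19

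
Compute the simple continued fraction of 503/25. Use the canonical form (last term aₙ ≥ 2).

[20; 8, 3]

503 = 20*25 + 3
25 = 8*3 + 1
3 = 3*1 + 0  (stop)
So 503/25 = [20; 8, 3].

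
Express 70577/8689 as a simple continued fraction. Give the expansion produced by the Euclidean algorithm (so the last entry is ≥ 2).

[8; 8, 6, 3, 3, 5, 3]

70577 = 8×8689 + 1065
8689 = 8×1065 + 169
1065 = 6×169 + 51
169 = 3×51 + 16
51 = 3×16 + 3
16 = 5×3 + 1
3 = 3×1 + 0  (stop)
So 70577/8689 = [8; 8, 6, 3, 3, 5, 3].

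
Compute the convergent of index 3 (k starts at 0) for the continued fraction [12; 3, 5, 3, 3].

628/51

Using pₖ = aₖpₖ₋₁ + pₖ₋₂, qₖ = aₖqₖ₋₁ + qₖ₋₂ (with p₋₁=1, p₋₂=0, q₋₁=0, q₋₂=1):
  k=0: a=12, p=12, q=1
  k=1: a=3, p=37, q=3
  k=2: a=5, p=197, q=16
  k=3: a=3, p=628, q=51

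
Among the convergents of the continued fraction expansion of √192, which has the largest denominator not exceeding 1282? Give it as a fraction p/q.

√192 = [13; 1, 5, 1, 26, …] (period length 4).
Convergents:
  p_0/q_0 = 13/1
  p_1/q_1 = 14/1
  p_2/q_2 = 83/6
  p_3/q_3 = 97/7
  p_4/q_4 = 2605/188
  p_5/q_5 = 2702/195
  p_6/q_6 = 16115/1163
  p_7/q_7 = 18817/1358
q_6 = 1163 ≤ 1282 < 1358 = q_7, so the answer is 16115/1163.

16115/1163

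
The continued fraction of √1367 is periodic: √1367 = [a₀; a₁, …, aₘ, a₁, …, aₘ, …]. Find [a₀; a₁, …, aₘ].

a₀ = ⌊√1367⌋ = 36.
With m₀=0, d₀=1 and mₖ₊₁ = dₖaₖ − mₖ, dₖ₊₁ = (n − mₖ₊₁²)/dₖ, aₖ₊₁ = ⌊(a₀+mₖ₊₁)/dₖ₊₁⌋:
  k=1: m=36, d=71, a=1
  k=2: m=35, d=2, a=35
  k=3: m=35, d=71, a=1
  k=4: m=36, d=1, a=72
d=1 and a=2a₀=72 at k=4, so the next step gives (m, d) = (36, 71) again — its k=1 value — and the period has length 4.

[36; 1, 35, 1, 72]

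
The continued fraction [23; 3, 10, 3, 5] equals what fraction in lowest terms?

Fold from the inside: start with 5/1.
  3 + 1/5 = 16/5
  10 + 5/16 = 165/16
  3 + 16/165 = 511/165
  23 + 165/511 = 11918/511

11918/511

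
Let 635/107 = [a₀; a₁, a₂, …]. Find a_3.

3

635 = 5·107 + 100   →  a_0 = 5
107 = 1·100 + 7   →  a_1 = 1
100 = 14·7 + 2   →  a_2 = 14
7 = 3·2 + 1   →  a_3 = 3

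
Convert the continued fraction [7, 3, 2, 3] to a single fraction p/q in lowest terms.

Fold from the inside: start with 3/1.
  2 + 1/3 = 7/3
  3 + 3/7 = 24/7
  7 + 7/24 = 175/24

175/24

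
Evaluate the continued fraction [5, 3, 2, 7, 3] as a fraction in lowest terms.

Using pₖ = aₖpₖ₋₁ + pₖ₋₂ and qₖ = aₖqₖ₋₁ + qₖ₋₂:
  k=0: a=5, p=5, q=1
  k=1: a=3, p=16, q=3
  k=2: a=2, p=37, q=7
  k=3: a=7, p=275, q=52
  k=4: a=3, p=862, q=163

862/163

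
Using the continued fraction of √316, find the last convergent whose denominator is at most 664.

√316 = [17; 1, 3, 2, 8, 2, 3, 1, 34, …] (period length 8).
Convergents:
  p_0/q_0 = 17/1
  p_1/q_1 = 18/1
  p_2/q_2 = 71/4
  p_3/q_3 = 160/9
  p_4/q_4 = 1351/76
  p_5/q_5 = 2862/161
  p_6/q_6 = 9937/559
  p_7/q_7 = 12799/720
q_6 = 559 ≤ 664 < 720 = q_7, so the answer is 9937/559.

9937/559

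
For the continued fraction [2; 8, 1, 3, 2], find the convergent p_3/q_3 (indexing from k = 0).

74/35

Using pₖ = aₖpₖ₋₁ + pₖ₋₂, qₖ = aₖqₖ₋₁ + qₖ₋₂ (with p₋₁=1, p₋₂=0, q₋₁=0, q₋₂=1):
  k=0: a=2, p=2, q=1
  k=1: a=8, p=17, q=8
  k=2: a=1, p=19, q=9
  k=3: a=3, p=74, q=35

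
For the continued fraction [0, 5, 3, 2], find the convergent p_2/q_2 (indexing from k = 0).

3/16

Using pₖ = aₖpₖ₋₁ + pₖ₋₂, qₖ = aₖqₖ₋₁ + qₖ₋₂ (with p₋₁=1, p₋₂=0, q₋₁=0, q₋₂=1):
  k=0: a=0, p=0, q=1
  k=1: a=5, p=1, q=5
  k=2: a=3, p=3, q=16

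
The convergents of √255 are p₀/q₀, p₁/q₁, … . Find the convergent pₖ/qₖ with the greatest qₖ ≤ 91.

511/32

√255 = [15; 1, 30, …] (period length 2).
Convergents:
  p_0/q_0 = 15/1
  p_1/q_1 = 16/1
  p_2/q_2 = 495/31
  p_3/q_3 = 511/32
  p_4/q_4 = 15825/991
q_3 = 32 ≤ 91 < 991 = q_4, so the answer is 511/32.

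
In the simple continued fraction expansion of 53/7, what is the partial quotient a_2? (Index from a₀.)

1

53 = 7·7 + 4   →  a_0 = 7
7 = 1·4 + 3   →  a_1 = 1
4 = 1·3 + 1   →  a_2 = 1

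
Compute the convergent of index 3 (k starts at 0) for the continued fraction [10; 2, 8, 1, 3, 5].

199/19

Using pₖ = aₖpₖ₋₁ + pₖ₋₂, qₖ = aₖqₖ₋₁ + qₖ₋₂ (with p₋₁=1, p₋₂=0, q₋₁=0, q₋₂=1):
  k=0: a=10, p=10, q=1
  k=1: a=2, p=21, q=2
  k=2: a=8, p=178, q=17
  k=3: a=1, p=199, q=19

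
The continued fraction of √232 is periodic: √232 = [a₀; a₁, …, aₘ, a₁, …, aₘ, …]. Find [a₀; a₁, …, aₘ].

[15; 4, 3, 7, 3, 4, 30]

a₀ = ⌊√232⌋ = 15.
With m₀=0, d₀=1 and mₖ₊₁ = dₖaₖ − mₖ, dₖ₊₁ = (n − mₖ₊₁²)/dₖ, aₖ₊₁ = ⌊(a₀+mₖ₊₁)/dₖ₊₁⌋:
  k=1: m=15, d=7, a=4
  k=2: m=13, d=9, a=3
  k=3: m=14, d=4, a=7
  k=4: m=14, d=9, a=3
  k=5: m=13, d=7, a=4
  k=6: m=15, d=1, a=30
d=1 and a=2a₀=30 at k=6, so the next step gives (m, d) = (15, 7) again — its k=1 value — and the period has length 6.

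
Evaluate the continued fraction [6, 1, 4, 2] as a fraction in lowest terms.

75/11

Using pₖ = aₖpₖ₋₁ + pₖ₋₂ and qₖ = aₖqₖ₋₁ + qₖ₋₂:
  k=0: a=6, p=6, q=1
  k=1: a=1, p=7, q=1
  k=2: a=4, p=34, q=5
  k=3: a=2, p=75, q=11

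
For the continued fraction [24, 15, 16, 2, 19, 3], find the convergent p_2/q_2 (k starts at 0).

Using pₖ = aₖpₖ₋₁ + pₖ₋₂, qₖ = aₖqₖ₋₁ + qₖ₋₂ (with p₋₁=1, p₋₂=0, q₋₁=0, q₋₂=1):
  k=0: a=24, p=24, q=1
  k=1: a=15, p=361, q=15
  k=2: a=16, p=5800, q=241

5800/241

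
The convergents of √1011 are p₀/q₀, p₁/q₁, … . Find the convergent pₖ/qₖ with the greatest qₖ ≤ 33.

√1011 = [31; 1, 3, 1, 9, 1, 3, 1, 62, …] (period length 8).
Convergents:
  p_0/q_0 = 31/1
  p_1/q_1 = 32/1
  p_2/q_2 = 127/4
  p_3/q_3 = 159/5
  p_4/q_4 = 1558/49
q_3 = 5 ≤ 33 < 49 = q_4, so the answer is 159/5.

159/5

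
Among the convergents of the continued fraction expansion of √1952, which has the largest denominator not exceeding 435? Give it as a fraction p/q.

√1952 = [44; 5, 1, 1, 21, 1, 1, 5, 88, …] (period length 8).
Convergents:
  p_0/q_0 = 44/1
  p_1/q_1 = 221/5
  p_2/q_2 = 265/6
  p_3/q_3 = 486/11
  p_4/q_4 = 10471/237
  p_5/q_5 = 10957/248
  p_6/q_6 = 21428/485
q_5 = 248 ≤ 435 < 485 = q_6, so the answer is 10957/248.

10957/248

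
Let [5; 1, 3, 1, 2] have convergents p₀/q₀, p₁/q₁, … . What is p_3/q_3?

29/5

Using pₖ = aₖpₖ₋₁ + pₖ₋₂, qₖ = aₖqₖ₋₁ + qₖ₋₂ (with p₋₁=1, p₋₂=0, q₋₁=0, q₋₂=1):
  k=0: a=5, p=5, q=1
  k=1: a=1, p=6, q=1
  k=2: a=3, p=23, q=4
  k=3: a=1, p=29, q=5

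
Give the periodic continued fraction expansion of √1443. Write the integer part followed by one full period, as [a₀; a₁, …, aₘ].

[37; 1, 74]

a₀ = ⌊√1443⌋ = 37.
With m₀=0, d₀=1 and mₖ₊₁ = dₖaₖ − mₖ, dₖ₊₁ = (n − mₖ₊₁²)/dₖ, aₖ₊₁ = ⌊(a₀+mₖ₊₁)/dₖ₊₁⌋:
  k=1: m=37, d=74, a=1
  k=2: m=37, d=1, a=74
d=1 and a=2a₀=74 at k=2, so the next step gives (m, d) = (37, 74) again — its k=1 value — and the period has length 2.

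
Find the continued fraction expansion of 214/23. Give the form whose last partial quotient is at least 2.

214 = 9×23 + 7
23 = 3×7 + 2
7 = 3×2 + 1
2 = 2×1 + 0  (stop)
So 214/23 = [9; 3, 3, 2].

[9; 3, 3, 2]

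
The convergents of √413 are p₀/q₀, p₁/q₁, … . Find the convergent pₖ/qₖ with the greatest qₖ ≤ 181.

3089/152

√413 = [20; 3, 9, 1, 4, 1, 9, 3, 40, …] (period length 8).
Convergents:
  p_0/q_0 = 20/1
  p_1/q_1 = 61/3
  p_2/q_2 = 569/28
  p_3/q_3 = 630/31
  p_4/q_4 = 3089/152
  p_5/q_5 = 3719/183
q_4 = 152 ≤ 181 < 183 = q_5, so the answer is 3089/152.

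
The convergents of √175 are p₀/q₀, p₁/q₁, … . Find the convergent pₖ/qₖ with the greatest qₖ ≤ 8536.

√175 = [13; 4, 2, 1, 2, 4, 26, …] (period length 6).
Convergents:
  p_0/q_0 = 13/1
  p_1/q_1 = 53/4
  p_2/q_2 = 119/9
  p_3/q_3 = 172/13
  p_4/q_4 = 463/35
  p_5/q_5 = 2024/153
  p_6/q_6 = 53087/4013
  p_7/q_7 = 214372/16205
q_6 = 4013 ≤ 8536 < 16205 = q_7, so the answer is 53087/4013.

53087/4013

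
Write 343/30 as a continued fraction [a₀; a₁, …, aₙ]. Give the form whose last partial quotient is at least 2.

[11; 2, 3, 4]

343 = 11*30 + 13
30 = 2*13 + 4
13 = 3*4 + 1
4 = 4*1 + 0  (stop)
So 343/30 = [11; 2, 3, 4].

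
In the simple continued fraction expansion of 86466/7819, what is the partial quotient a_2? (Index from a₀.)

9

86466 = 11·7819 + 457   →  a_0 = 11
7819 = 17·457 + 50   →  a_1 = 17
457 = 9·50 + 7   →  a_2 = 9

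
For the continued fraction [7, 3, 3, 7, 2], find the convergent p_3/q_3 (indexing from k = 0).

533/73

Using pₖ = aₖpₖ₋₁ + pₖ₋₂, qₖ = aₖqₖ₋₁ + qₖ₋₂ (with p₋₁=1, p₋₂=0, q₋₁=0, q₋₂=1):
  k=0: a=7, p=7, q=1
  k=1: a=3, p=22, q=3
  k=2: a=3, p=73, q=10
  k=3: a=7, p=533, q=73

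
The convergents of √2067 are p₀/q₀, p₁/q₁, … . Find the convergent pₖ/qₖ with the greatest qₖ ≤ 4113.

√2067 = [45; 2, 6, 2, 90, …] (period length 4).
Convergents:
  p_0/q_0 = 45/1
  p_1/q_1 = 91/2
  p_2/q_2 = 591/13
  p_3/q_3 = 1273/28
  p_4/q_4 = 115161/2533
  p_5/q_5 = 231595/5094
q_4 = 2533 ≤ 4113 < 5094 = q_5, so the answer is 115161/2533.

115161/2533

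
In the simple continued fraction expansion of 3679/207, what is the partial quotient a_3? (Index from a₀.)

3679 = 17·207 + 160   →  a_0 = 17
207 = 1·160 + 47   →  a_1 = 1
160 = 3·47 + 19   →  a_2 = 3
47 = 2·19 + 9   →  a_3 = 2

2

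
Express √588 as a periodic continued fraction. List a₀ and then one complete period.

a₀ = ⌊√588⌋ = 24.

[24; 4, 48]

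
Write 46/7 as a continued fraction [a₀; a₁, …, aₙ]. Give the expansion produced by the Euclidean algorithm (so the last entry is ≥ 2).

[6; 1, 1, 3]

46 = 6·7 + 4
7 = 1·4 + 3
4 = 1·3 + 1
3 = 3·1 + 0  (stop)
So 46/7 = [6; 1, 1, 3].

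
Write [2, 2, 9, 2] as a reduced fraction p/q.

Using pₖ = aₖpₖ₋₁ + pₖ₋₂ and qₖ = aₖqₖ₋₁ + qₖ₋₂:
  k=0: a=2, p=2, q=1
  k=1: a=2, p=5, q=2
  k=2: a=9, p=47, q=19
  k=3: a=2, p=99, q=40

99/40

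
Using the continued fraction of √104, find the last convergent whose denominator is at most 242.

√104 = [10; 5, 20, …] (period length 2).
Convergents:
  p_0/q_0 = 10/1
  p_1/q_1 = 51/5
  p_2/q_2 = 1030/101
  p_3/q_3 = 5201/510
q_2 = 101 ≤ 242 < 510 = q_3, so the answer is 1030/101.

1030/101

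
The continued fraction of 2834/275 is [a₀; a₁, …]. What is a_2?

3

2834 = 10·275 + 84   →  a_0 = 10
275 = 3·84 + 23   →  a_1 = 3
84 = 3·23 + 15   →  a_2 = 3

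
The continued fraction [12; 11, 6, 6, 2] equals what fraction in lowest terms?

Fold from the inside: start with 2/1.
  6 + 1/2 = 13/2
  6 + 2/13 = 80/13
  11 + 13/80 = 893/80
  12 + 80/893 = 10796/893

10796/893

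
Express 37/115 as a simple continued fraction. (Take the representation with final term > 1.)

[0; 3, 9, 4]

37 = 0*115 + 37
115 = 3*37 + 4
37 = 9*4 + 1
4 = 4*1 + 0  (stop)
So 37/115 = [0; 3, 9, 4].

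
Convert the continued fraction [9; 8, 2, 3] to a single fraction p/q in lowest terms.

Using pₖ = aₖpₖ₋₁ + pₖ₋₂ and qₖ = aₖqₖ₋₁ + qₖ₋₂:
  k=0: a=9, p=9, q=1
  k=1: a=8, p=73, q=8
  k=2: a=2, p=155, q=17
  k=3: a=3, p=538, q=59

538/59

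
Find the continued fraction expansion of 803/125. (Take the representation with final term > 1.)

803 = 6·125 + 53
125 = 2·53 + 19
53 = 2·19 + 15
19 = 1·15 + 4
15 = 3·4 + 3
4 = 1·3 + 1
3 = 3·1 + 0  (stop)
So 803/125 = [6; 2, 2, 1, 3, 1, 3].

[6; 2, 2, 1, 3, 1, 3]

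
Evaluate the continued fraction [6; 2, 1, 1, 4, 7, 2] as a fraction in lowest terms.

2269/355

Using pₖ = aₖpₖ₋₁ + pₖ₋₂ and qₖ = aₖqₖ₋₁ + qₖ₋₂:
  k=0: a=6, p=6, q=1
  k=1: a=2, p=13, q=2
  k=2: a=1, p=19, q=3
  k=3: a=1, p=32, q=5
  k=4: a=4, p=147, q=23
  k=5: a=7, p=1061, q=166
  k=6: a=2, p=2269, q=355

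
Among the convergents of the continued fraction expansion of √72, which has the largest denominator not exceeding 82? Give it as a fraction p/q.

√72 = [8; 2, 16, …] (period length 2).
Convergents:
  p_0/q_0 = 8/1
  p_1/q_1 = 17/2
  p_2/q_2 = 280/33
  p_3/q_3 = 577/68
  p_4/q_4 = 9512/1121
q_3 = 68 ≤ 82 < 1121 = q_4, so the answer is 577/68.

577/68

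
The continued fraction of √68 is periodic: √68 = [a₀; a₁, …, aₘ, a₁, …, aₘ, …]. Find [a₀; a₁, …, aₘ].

[8; 4, 16]

a₀ = ⌊√68⌋ = 8.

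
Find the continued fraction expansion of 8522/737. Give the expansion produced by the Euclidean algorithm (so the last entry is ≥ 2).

[11; 1, 1, 3, 2, 6, 7]

8522 = 11×737 + 415
737 = 1×415 + 322
415 = 1×322 + 93
322 = 3×93 + 43
93 = 2×43 + 7
43 = 6×7 + 1
7 = 7×1 + 0  (stop)
So 8522/737 = [11; 1, 1, 3, 2, 6, 7].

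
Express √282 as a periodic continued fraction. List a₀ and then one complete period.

a₀ = ⌊√282⌋ = 16.
With m₀=0, d₀=1 and mₖ₊₁ = dₖaₖ − mₖ, dₖ₊₁ = (n − mₖ₊₁²)/dₖ, aₖ₊₁ = ⌊(a₀+mₖ₊₁)/dₖ₊₁⌋:
  k=1: m=16, d=26, a=1
  k=2: m=10, d=7, a=3
  k=3: m=11, d=23, a=1
  k=4: m=12, d=6, a=4
  k=5: m=12, d=23, a=1
  k=6: m=11, d=7, a=3
  k=7: m=10, d=26, a=1
  k=8: m=16, d=1, a=32
d=1 and a=2a₀=32 at k=8, so the next step gives (m, d) = (16, 26) again — its k=1 value — and the period has length 8.

[16; 1, 3, 1, 4, 1, 3, 1, 32]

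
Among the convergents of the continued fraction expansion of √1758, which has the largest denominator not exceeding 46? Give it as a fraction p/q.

587/14

√1758 = [41; 1, 12, 1, 82, …] (period length 4).
Convergents:
  p_0/q_0 = 41/1
  p_1/q_1 = 42/1
  p_2/q_2 = 545/13
  p_3/q_3 = 587/14
  p_4/q_4 = 48679/1161
q_3 = 14 ≤ 46 < 1161 = q_4, so the answer is 587/14.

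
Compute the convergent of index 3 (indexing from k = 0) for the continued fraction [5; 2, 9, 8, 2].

843/154

Using pₖ = aₖpₖ₋₁ + pₖ₋₂, qₖ = aₖqₖ₋₁ + qₖ₋₂ (with p₋₁=1, p₋₂=0, q₋₁=0, q₋₂=1):
  k=0: a=5, p=5, q=1
  k=1: a=2, p=11, q=2
  k=2: a=9, p=104, q=19
  k=3: a=8, p=843, q=154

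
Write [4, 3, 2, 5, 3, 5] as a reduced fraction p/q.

2758/643

Fold from the inside: start with 5/1.
  3 + 1/5 = 16/5
  5 + 5/16 = 85/16
  2 + 16/85 = 186/85
  3 + 85/186 = 643/186
  4 + 186/643 = 2758/643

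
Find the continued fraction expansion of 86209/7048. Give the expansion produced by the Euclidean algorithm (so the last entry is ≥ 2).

[12; 4, 3, 6, 14, 6]

86209 = 12*7048 + 1633
7048 = 4*1633 + 516
1633 = 3*516 + 85
516 = 6*85 + 6
85 = 14*6 + 1
6 = 6*1 + 0  (stop)
So 86209/7048 = [12; 4, 3, 6, 14, 6].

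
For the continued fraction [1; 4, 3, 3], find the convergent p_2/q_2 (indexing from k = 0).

Using pₖ = aₖpₖ₋₁ + pₖ₋₂, qₖ = aₖqₖ₋₁ + qₖ₋₂ (with p₋₁=1, p₋₂=0, q₋₁=0, q₋₂=1):
  k=0: a=1, p=1, q=1
  k=1: a=4, p=5, q=4
  k=2: a=3, p=16, q=13

16/13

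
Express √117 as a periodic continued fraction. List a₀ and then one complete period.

a₀ = ⌊√117⌋ = 10.
With m₀=0, d₀=1 and mₖ₊₁ = dₖaₖ − mₖ, dₖ₊₁ = (n − mₖ₊₁²)/dₖ, aₖ₊₁ = ⌊(a₀+mₖ₊₁)/dₖ₊₁⌋:
  k=1: m=10, d=17, a=1
  k=2: m=7, d=4, a=4
  k=3: m=9, d=9, a=2
  k=4: m=9, d=4, a=4
  k=5: m=7, d=17, a=1
  k=6: m=10, d=1, a=20
d=1 and a=2a₀=20 at k=6, so the next step gives (m, d) = (10, 17) again — its k=1 value — and the period has length 6.

[10; 1, 4, 2, 4, 1, 20]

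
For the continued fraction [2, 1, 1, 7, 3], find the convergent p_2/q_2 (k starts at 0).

5/2

Using pₖ = aₖpₖ₋₁ + pₖ₋₂, qₖ = aₖqₖ₋₁ + qₖ₋₂ (with p₋₁=1, p₋₂=0, q₋₁=0, q₋₂=1):
  k=0: a=2, p=2, q=1
  k=1: a=1, p=3, q=1
  k=2: a=1, p=5, q=2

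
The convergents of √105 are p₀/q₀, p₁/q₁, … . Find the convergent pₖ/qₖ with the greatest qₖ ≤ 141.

830/81

√105 = [10; 4, 20, …] (period length 2).
Convergents:
  p_0/q_0 = 10/1
  p_1/q_1 = 41/4
  p_2/q_2 = 830/81
  p_3/q_3 = 3361/328
q_2 = 81 ≤ 141 < 328 = q_3, so the answer is 830/81.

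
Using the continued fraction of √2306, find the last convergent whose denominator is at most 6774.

221328/4609

√2306 = [48; 48, 96, …] (period length 2).
Convergents:
  p_0/q_0 = 48/1
  p_1/q_1 = 2305/48
  p_2/q_2 = 221328/4609
  p_3/q_3 = 10626049/221280
q_2 = 4609 ≤ 6774 < 221280 = q_3, so the answer is 221328/4609.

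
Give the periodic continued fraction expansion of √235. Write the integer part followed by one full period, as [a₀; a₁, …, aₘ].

a₀ = ⌊√235⌋ = 15.
With m₀=0, d₀=1 and mₖ₊₁ = dₖaₖ − mₖ, dₖ₊₁ = (n − mₖ₊₁²)/dₖ, aₖ₊₁ = ⌊(a₀+mₖ₊₁)/dₖ₊₁⌋:
  k=1: m=15, d=10, a=3
  k=2: m=15, d=1, a=30
d=1 and a=2a₀=30 at k=2, so the next step gives (m, d) = (15, 10) again — its k=1 value — and the period has length 2.

[15; 3, 30]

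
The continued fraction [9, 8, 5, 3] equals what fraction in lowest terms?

1195/131

Fold from the inside: start with 3/1.
  5 + 1/3 = 16/3
  8 + 3/16 = 131/16
  9 + 16/131 = 1195/131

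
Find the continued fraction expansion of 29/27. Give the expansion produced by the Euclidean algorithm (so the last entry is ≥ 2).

[1; 13, 2]

29 = 1·27 + 2
27 = 13·2 + 1
2 = 2·1 + 0  (stop)
So 29/27 = [1; 13, 2].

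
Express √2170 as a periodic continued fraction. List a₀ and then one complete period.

[46; 1, 1, 2, 1, 1, 92]

a₀ = ⌊√2170⌋ = 46.
With m₀=0, d₀=1 and mₖ₊₁ = dₖaₖ − mₖ, dₖ₊₁ = (n − mₖ₊₁²)/dₖ, aₖ₊₁ = ⌊(a₀+mₖ₊₁)/dₖ₊₁⌋:
  k=1: m=46, d=54, a=1
  k=2: m=8, d=39, a=1
  k=3: m=31, d=31, a=2
  k=4: m=31, d=39, a=1
  k=5: m=8, d=54, a=1
  k=6: m=46, d=1, a=92
d=1 and a=2a₀=92 at k=6, so the next step gives (m, d) = (46, 54) again — its k=1 value — and the period has length 6.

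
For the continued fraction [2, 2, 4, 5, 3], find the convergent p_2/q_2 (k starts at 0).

22/9

Using pₖ = aₖpₖ₋₁ + pₖ₋₂, qₖ = aₖqₖ₋₁ + qₖ₋₂ (with p₋₁=1, p₋₂=0, q₋₁=0, q₋₂=1):
  k=0: a=2, p=2, q=1
  k=1: a=2, p=5, q=2
  k=2: a=4, p=22, q=9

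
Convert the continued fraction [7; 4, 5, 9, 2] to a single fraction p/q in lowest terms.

Fold from the inside: start with 2/1.
  9 + 1/2 = 19/2
  5 + 2/19 = 97/19
  4 + 19/97 = 407/97
  7 + 97/407 = 2946/407

2946/407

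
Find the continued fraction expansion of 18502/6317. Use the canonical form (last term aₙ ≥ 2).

[2; 1, 13, 14, 2, 15]

18502 = 2×6317 + 5868
6317 = 1×5868 + 449
5868 = 13×449 + 31
449 = 14×31 + 15
31 = 2×15 + 1
15 = 15×1 + 0  (stop)
So 18502/6317 = [2; 1, 13, 14, 2, 15].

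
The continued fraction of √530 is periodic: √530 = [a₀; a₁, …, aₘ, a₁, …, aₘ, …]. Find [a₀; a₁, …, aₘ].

a₀ = ⌊√530⌋ = 23.
With m₀=0, d₀=1 and mₖ₊₁ = dₖaₖ − mₖ, dₖ₊₁ = (n − mₖ₊₁²)/dₖ, aₖ₊₁ = ⌊(a₀+mₖ₊₁)/dₖ₊₁⌋:
  k=1: m=23, d=1, a=46
d=1 and a=2a₀=46 at k=1, so the next step gives (m, d) = (23, 1) again — its k=1 value — and the period has length 1.

[23; 46]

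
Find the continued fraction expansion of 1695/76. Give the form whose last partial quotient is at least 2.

[22; 3, 3, 3, 2]

1695 = 22·76 + 23
76 = 3·23 + 7
23 = 3·7 + 2
7 = 3·2 + 1
2 = 2·1 + 0  (stop)
So 1695/76 = [22; 3, 3, 3, 2].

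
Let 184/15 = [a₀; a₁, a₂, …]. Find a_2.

184 = 12·15 + 4   →  a_0 = 12
15 = 3·4 + 3   →  a_1 = 3
4 = 1·3 + 1   →  a_2 = 1

1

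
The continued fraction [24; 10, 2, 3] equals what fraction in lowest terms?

1759/73

Fold from the inside: start with 3/1.
  2 + 1/3 = 7/3
  10 + 3/7 = 73/7
  24 + 7/73 = 1759/73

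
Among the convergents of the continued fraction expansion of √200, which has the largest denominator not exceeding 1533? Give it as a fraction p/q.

√200 = [14; 7, 28, …] (period length 2).
Convergents:
  p_0/q_0 = 14/1
  p_1/q_1 = 99/7
  p_2/q_2 = 2786/197
  p_3/q_3 = 19601/1386
  p_4/q_4 = 551614/39005
q_3 = 1386 ≤ 1533 < 39005 = q_4, so the answer is 19601/1386.

19601/1386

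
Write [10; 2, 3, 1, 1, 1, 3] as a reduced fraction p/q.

950/91

Fold from the inside: start with 3/1.
  1 + 1/3 = 4/3
  1 + 3/4 = 7/4
  1 + 4/7 = 11/7
  3 + 7/11 = 40/11
  2 + 11/40 = 91/40
  10 + 40/91 = 950/91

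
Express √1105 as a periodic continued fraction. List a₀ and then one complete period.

a₀ = ⌊√1105⌋ = 33.
With m₀=0, d₀=1 and mₖ₊₁ = dₖaₖ − mₖ, dₖ₊₁ = (n − mₖ₊₁²)/dₖ, aₖ₊₁ = ⌊(a₀+mₖ₊₁)/dₖ₊₁⌋:
  k=1: m=33, d=16, a=4
  k=2: m=31, d=9, a=7
  k=3: m=32, d=9, a=7
  k=4: m=31, d=16, a=4
  k=5: m=33, d=1, a=66
d=1 and a=2a₀=66 at k=5, so the next step gives (m, d) = (33, 16) again — its k=1 value — and the period has length 5.

[33; 4, 7, 7, 4, 66]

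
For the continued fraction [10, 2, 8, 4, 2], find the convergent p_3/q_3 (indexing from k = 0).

Using pₖ = aₖpₖ₋₁ + pₖ₋₂, qₖ = aₖqₖ₋₁ + qₖ₋₂ (with p₋₁=1, p₋₂=0, q₋₁=0, q₋₂=1):
  k=0: a=10, p=10, q=1
  k=1: a=2, p=21, q=2
  k=2: a=8, p=178, q=17
  k=3: a=4, p=733, q=70

733/70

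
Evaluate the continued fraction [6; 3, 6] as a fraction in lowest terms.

Fold from the inside: start with 6/1.
  3 + 1/6 = 19/6
  6 + 6/19 = 120/19

120/19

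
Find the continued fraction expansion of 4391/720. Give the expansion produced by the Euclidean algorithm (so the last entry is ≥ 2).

4391 = 6·720 + 71
720 = 10·71 + 10
71 = 7·10 + 1
10 = 10·1 + 0  (stop)
So 4391/720 = [6; 10, 7, 10].

[6; 10, 7, 10]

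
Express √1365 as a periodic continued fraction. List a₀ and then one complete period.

a₀ = ⌊√1365⌋ = 36.
With m₀=0, d₀=1 and mₖ₊₁ = dₖaₖ − mₖ, dₖ₊₁ = (n − mₖ₊₁²)/dₖ, aₖ₊₁ = ⌊(a₀+mₖ₊₁)/dₖ₊₁⌋:
  k=1: m=36, d=69, a=1
  k=2: m=33, d=4, a=17
  k=3: m=35, d=35, a=2
  k=4: m=35, d=4, a=17
  k=5: m=33, d=69, a=1
  k=6: m=36, d=1, a=72
d=1 and a=2a₀=72 at k=6, so the next step gives (m, d) = (36, 69) again — its k=1 value — and the period has length 6.

[36; 1, 17, 2, 17, 1, 72]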